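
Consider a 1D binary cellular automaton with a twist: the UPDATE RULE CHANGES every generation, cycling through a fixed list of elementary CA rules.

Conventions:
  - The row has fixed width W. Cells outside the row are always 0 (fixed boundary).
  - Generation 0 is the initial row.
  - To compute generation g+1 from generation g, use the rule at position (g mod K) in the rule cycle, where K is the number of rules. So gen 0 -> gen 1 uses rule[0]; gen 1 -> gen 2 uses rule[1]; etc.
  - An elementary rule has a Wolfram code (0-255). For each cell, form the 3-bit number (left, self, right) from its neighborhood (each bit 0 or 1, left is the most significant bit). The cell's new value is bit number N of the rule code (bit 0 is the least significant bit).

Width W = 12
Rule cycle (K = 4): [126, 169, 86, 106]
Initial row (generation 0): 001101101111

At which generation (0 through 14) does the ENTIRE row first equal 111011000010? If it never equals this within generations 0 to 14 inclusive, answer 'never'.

Answer: never

Derivation:
Gen 0: 001101101111
Gen 1 (rule 126): 011111111001
Gen 2 (rule 169): 011111110000
Gen 3 (rule 86): 100000011000
Gen 4 (rule 106): 000000111000
Gen 5 (rule 126): 000001101100
Gen 6 (rule 169): 111101011001
Gen 7 (rule 86): 000101001111
Gen 8 (rule 106): 001010011001
Gen 9 (rule 126): 011111111111
Gen 10 (rule 169): 011111111110
Gen 11 (rule 86): 100000000011
Gen 12 (rule 106): 000000000111
Gen 13 (rule 126): 000000001101
Gen 14 (rule 169): 111111101010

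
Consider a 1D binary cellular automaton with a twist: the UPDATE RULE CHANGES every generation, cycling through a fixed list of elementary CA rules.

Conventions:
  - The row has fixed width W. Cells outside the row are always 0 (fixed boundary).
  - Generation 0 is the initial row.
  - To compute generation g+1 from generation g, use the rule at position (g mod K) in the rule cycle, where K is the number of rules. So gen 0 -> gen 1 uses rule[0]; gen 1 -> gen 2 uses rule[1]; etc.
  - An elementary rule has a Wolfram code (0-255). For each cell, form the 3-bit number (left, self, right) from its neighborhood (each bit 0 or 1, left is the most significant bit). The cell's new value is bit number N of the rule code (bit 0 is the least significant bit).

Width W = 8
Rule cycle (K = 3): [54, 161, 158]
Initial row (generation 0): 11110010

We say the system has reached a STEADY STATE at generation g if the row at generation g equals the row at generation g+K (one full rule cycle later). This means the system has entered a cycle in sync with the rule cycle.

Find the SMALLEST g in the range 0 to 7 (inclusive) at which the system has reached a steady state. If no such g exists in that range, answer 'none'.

Answer: 5

Derivation:
Gen 0: 11110010
Gen 1 (rule 54): 00001111
Gen 2 (rule 161): 11100110
Gen 3 (rule 158): 11011101
Gen 4 (rule 54): 00100011
Gen 5 (rule 161): 10001000
Gen 6 (rule 158): 11011100
Gen 7 (rule 54): 00100010
Gen 8 (rule 161): 10001000
Gen 9 (rule 158): 11011100
Gen 10 (rule 54): 00100010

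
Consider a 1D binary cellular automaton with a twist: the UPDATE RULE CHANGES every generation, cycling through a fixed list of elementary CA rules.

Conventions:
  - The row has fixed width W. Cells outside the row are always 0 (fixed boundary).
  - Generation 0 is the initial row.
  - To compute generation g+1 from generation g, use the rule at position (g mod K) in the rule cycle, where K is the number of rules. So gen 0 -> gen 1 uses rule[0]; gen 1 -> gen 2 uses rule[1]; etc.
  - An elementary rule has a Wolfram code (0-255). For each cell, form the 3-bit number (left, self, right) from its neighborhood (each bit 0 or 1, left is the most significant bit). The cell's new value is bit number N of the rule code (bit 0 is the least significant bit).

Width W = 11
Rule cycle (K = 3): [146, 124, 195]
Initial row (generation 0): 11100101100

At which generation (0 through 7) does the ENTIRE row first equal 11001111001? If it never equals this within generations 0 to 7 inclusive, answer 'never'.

Answer: never

Derivation:
Gen 0: 11100101100
Gen 1 (rule 146): 01011000010
Gen 2 (rule 124): 01111100011
Gen 3 (rule 195): 10111101101
Gen 4 (rule 146): 00011000000
Gen 5 (rule 124): 00011100000
Gen 6 (rule 195): 11101101111
Gen 7 (rule 146): 01000000110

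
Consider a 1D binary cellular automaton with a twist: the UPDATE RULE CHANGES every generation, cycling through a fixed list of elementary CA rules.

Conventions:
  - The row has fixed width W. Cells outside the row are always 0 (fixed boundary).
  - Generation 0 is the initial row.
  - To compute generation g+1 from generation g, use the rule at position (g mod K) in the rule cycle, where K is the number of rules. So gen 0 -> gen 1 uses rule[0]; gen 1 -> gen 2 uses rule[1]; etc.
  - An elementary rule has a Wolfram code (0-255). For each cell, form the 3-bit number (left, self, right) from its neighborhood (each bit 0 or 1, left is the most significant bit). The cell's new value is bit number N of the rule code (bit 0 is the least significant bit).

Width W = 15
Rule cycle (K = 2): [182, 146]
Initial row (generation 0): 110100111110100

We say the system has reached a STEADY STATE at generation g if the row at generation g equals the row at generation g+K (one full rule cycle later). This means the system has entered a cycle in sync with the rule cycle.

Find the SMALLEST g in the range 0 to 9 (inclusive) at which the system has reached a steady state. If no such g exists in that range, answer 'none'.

Gen 0: 110100111110100
Gen 1 (rule 182): 001111011101110
Gen 2 (rule 146): 010110001000101
Gen 3 (rule 182): 111001011101111
Gen 4 (rule 146): 010110001000110
Gen 5 (rule 182): 111001011101001
Gen 6 (rule 146): 010110001000110
Gen 7 (rule 182): 111001011101001
Gen 8 (rule 146): 010110001000110
Gen 9 (rule 182): 111001011101001
Gen 10 (rule 146): 010110001000110
Gen 11 (rule 182): 111001011101001

Answer: 4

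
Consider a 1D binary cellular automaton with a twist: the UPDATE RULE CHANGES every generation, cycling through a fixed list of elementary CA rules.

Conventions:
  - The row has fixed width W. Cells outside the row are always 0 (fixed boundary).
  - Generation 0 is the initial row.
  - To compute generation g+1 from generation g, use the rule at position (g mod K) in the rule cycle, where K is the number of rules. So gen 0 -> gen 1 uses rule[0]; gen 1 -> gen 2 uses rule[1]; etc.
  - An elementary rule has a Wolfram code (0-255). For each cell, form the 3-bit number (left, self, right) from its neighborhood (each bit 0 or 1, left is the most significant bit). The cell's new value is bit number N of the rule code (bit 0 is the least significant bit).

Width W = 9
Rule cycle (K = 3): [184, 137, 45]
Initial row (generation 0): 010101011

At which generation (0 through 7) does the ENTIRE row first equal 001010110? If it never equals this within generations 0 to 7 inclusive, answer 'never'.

Gen 0: 010101011
Gen 1 (rule 184): 001010110
Gen 2 (rule 137): 100000100
Gen 3 (rule 45): 101110101
Gen 4 (rule 184): 011101010
Gen 5 (rule 137): 011000000
Gen 6 (rule 45): 010011111
Gen 7 (rule 184): 001011110

Answer: 1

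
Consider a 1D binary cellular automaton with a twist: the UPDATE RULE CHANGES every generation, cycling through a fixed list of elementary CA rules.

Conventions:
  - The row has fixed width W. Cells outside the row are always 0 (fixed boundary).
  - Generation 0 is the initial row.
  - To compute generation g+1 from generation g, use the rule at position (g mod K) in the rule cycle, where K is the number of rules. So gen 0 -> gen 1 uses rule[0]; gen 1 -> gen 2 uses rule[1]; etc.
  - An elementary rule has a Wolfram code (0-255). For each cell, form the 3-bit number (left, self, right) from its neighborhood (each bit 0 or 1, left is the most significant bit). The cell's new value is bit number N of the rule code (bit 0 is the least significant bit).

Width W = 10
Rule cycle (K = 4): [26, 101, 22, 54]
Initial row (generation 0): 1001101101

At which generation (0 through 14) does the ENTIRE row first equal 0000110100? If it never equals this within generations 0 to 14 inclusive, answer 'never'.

Answer: 13

Derivation:
Gen 0: 1001101101
Gen 1 (rule 26): 0111001000
Gen 2 (rule 101): 0001001011
Gen 3 (rule 22): 0011111000
Gen 4 (rule 54): 0100000100
Gen 5 (rule 26): 1010001010
Gen 6 (rule 101): 1110101110
Gen 7 (rule 22): 0000100001
Gen 8 (rule 54): 0001110011
Gen 9 (rule 26): 0011001110
Gen 10 (rule 101): 1001000010
Gen 11 (rule 22): 1111100111
Gen 12 (rule 54): 0000011000
Gen 13 (rule 26): 0000110100
Gen 14 (rule 101): 1110011101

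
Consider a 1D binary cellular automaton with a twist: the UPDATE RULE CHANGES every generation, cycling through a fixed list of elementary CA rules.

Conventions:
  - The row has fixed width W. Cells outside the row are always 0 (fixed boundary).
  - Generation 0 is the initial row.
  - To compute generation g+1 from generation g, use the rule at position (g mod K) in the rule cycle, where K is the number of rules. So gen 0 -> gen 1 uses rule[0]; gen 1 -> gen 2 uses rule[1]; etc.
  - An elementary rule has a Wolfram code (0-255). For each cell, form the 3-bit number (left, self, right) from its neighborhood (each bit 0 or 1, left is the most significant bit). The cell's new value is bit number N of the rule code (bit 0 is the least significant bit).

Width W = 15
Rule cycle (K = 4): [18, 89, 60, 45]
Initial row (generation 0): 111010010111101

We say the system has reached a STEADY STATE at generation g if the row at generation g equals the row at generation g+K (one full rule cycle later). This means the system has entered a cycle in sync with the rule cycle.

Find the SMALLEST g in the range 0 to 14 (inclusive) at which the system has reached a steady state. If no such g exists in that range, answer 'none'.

Gen 0: 111010010111101
Gen 1 (rule 18): 000001100000000
Gen 2 (rule 89): 111101111111111
Gen 3 (rule 60): 100011000000000
Gen 4 (rule 45): 101010011111111
Gen 5 (rule 18): 000001100000000
Gen 6 (rule 89): 111101111111111
Gen 7 (rule 60): 100011000000000
Gen 8 (rule 45): 101010011111111
Gen 9 (rule 18): 000001100000000
Gen 10 (rule 89): 111101111111111
Gen 11 (rule 60): 100011000000000
Gen 12 (rule 45): 101010011111111
Gen 13 (rule 18): 000001100000000
Gen 14 (rule 89): 111101111111111
Gen 15 (rule 60): 100011000000000
Gen 16 (rule 45): 101010011111111
Gen 17 (rule 18): 000001100000000
Gen 18 (rule 89): 111101111111111

Answer: 1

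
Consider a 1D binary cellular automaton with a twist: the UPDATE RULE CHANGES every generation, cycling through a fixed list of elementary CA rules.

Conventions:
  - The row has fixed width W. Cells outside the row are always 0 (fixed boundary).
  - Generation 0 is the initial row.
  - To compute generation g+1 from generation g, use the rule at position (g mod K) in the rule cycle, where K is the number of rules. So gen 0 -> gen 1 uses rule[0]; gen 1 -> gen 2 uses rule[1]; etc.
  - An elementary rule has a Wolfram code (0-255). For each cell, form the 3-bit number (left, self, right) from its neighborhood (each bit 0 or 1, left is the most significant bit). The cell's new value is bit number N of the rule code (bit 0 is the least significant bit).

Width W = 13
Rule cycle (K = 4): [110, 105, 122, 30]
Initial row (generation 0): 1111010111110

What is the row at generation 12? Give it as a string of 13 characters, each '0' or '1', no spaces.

Gen 0: 1111010111110
Gen 1 (rule 110): 1001111100010
Gen 2 (rule 105): 0001000101000
Gen 3 (rule 122): 0010101010100
Gen 4 (rule 30): 0110101010110
Gen 5 (rule 110): 1111111111110
Gen 6 (rule 105): 1000000000010
Gen 7 (rule 122): 0100000000101
Gen 8 (rule 30): 1110000001101
Gen 9 (rule 110): 1010000011111
Gen 10 (rule 105): 0100111010001
Gen 11 (rule 122): 1011101101010
Gen 12 (rule 30): 1010001001011

Answer: 1010001001011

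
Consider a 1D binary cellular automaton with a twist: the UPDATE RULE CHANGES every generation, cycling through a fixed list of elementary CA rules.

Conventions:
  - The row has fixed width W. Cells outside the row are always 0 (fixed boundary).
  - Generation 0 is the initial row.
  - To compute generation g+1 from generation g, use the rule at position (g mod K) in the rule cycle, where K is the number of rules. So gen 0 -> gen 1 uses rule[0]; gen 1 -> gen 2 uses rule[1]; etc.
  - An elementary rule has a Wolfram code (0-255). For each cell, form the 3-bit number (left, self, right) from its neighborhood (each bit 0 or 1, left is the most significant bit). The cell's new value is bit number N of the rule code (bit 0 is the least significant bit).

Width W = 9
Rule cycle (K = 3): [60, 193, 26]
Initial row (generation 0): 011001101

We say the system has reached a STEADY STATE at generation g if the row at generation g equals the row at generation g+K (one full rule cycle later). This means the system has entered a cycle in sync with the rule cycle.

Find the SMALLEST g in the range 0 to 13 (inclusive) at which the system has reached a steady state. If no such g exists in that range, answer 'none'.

Gen 0: 011001101
Gen 1 (rule 60): 010101011
Gen 2 (rule 193): 000000001
Gen 3 (rule 26): 000000010
Gen 4 (rule 60): 000000011
Gen 5 (rule 193): 111111001
Gen 6 (rule 26): 100000110
Gen 7 (rule 60): 110000101
Gen 8 (rule 193): 010110000
Gen 9 (rule 26): 100101000
Gen 10 (rule 60): 110111100
Gen 11 (rule 193): 010011101
Gen 12 (rule 26): 101110000
Gen 13 (rule 60): 111001000
Gen 14 (rule 193): 011000011
Gen 15 (rule 26): 110100110
Gen 16 (rule 60): 101110101

Answer: none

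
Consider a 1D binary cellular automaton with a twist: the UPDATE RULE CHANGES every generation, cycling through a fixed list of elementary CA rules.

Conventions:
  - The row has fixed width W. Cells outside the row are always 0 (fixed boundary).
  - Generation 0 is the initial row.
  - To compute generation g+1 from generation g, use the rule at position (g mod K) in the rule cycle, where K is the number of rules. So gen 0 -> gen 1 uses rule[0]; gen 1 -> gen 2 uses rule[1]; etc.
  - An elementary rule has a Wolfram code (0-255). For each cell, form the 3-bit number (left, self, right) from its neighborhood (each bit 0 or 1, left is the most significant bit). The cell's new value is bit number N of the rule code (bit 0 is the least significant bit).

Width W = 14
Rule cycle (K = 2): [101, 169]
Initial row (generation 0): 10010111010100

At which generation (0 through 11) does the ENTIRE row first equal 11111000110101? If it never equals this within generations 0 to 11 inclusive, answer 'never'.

Gen 0: 10010111010100
Gen 1 (rule 101): 10011001111101
Gen 2 (rule 169): 00010001111010
Gen 3 (rule 101): 11010100001110
Gen 4 (rule 169): 10101001101100
Gen 5 (rule 101): 11111000110101
Gen 6 (rule 169): 11110010101010
Gen 7 (rule 101): 00010011111110
Gen 8 (rule 169): 11000011111100
Gen 9 (rule 101): 01011000000101
Gen 10 (rule 169): 00110011110010
Gen 11 (rule 101): 10010000010010

Answer: 5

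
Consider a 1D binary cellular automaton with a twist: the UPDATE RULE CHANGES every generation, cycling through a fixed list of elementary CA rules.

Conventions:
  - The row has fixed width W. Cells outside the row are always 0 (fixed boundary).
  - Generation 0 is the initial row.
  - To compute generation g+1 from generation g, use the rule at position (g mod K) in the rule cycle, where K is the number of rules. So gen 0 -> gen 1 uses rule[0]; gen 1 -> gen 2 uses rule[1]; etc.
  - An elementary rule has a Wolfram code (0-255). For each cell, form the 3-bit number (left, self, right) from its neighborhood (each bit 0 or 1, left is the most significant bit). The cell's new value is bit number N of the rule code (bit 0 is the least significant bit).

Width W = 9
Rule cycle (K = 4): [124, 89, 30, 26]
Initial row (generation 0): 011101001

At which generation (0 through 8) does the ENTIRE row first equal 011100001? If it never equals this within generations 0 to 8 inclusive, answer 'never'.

Answer: 5

Derivation:
Gen 0: 011101001
Gen 1 (rule 124): 010111101
Gen 2 (rule 89): 000100100
Gen 3 (rule 30): 001111110
Gen 4 (rule 26): 011000001
Gen 5 (rule 124): 011100001
Gen 6 (rule 89): 010111100
Gen 7 (rule 30): 110100010
Gen 8 (rule 26): 100010101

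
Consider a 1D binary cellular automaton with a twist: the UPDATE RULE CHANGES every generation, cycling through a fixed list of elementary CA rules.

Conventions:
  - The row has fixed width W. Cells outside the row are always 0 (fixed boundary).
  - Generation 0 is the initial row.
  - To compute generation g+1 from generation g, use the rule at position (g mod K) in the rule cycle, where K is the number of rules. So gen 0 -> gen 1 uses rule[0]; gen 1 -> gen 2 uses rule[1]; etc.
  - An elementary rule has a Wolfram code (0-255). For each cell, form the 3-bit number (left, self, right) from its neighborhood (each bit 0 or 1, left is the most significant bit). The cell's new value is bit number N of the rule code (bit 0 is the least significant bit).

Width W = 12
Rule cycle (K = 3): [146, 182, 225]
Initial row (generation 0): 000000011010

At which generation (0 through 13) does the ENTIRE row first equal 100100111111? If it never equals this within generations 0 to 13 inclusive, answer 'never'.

Answer: 5

Derivation:
Gen 0: 000000011010
Gen 1 (rule 146): 000000100001
Gen 2 (rule 182): 000001110011
Gen 3 (rule 225): 111100110001
Gen 4 (rule 146): 011011001010
Gen 5 (rule 182): 100100111111
Gen 6 (rule 225): 000000011111
Gen 7 (rule 146): 000000101110
Gen 8 (rule 182): 000001110101
Gen 9 (rule 225): 111100111010
Gen 10 (rule 146): 011011010001
Gen 11 (rule 182): 100100111011
Gen 12 (rule 225): 000000011101
Gen 13 (rule 146): 000000101000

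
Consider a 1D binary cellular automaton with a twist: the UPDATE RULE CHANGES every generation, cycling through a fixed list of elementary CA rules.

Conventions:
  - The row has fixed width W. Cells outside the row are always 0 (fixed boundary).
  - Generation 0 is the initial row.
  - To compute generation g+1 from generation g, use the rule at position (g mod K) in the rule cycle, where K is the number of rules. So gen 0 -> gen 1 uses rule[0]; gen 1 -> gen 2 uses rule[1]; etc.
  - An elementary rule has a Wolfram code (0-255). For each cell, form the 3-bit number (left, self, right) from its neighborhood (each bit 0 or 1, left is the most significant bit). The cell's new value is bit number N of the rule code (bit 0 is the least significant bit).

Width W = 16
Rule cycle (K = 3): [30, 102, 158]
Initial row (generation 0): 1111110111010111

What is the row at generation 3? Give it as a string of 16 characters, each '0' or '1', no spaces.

Answer: 1100011011111010

Derivation:
Gen 0: 1111110111010111
Gen 1 (rule 30): 1000000100010100
Gen 2 (rule 102): 1000001100111100
Gen 3 (rule 158): 1100011011111010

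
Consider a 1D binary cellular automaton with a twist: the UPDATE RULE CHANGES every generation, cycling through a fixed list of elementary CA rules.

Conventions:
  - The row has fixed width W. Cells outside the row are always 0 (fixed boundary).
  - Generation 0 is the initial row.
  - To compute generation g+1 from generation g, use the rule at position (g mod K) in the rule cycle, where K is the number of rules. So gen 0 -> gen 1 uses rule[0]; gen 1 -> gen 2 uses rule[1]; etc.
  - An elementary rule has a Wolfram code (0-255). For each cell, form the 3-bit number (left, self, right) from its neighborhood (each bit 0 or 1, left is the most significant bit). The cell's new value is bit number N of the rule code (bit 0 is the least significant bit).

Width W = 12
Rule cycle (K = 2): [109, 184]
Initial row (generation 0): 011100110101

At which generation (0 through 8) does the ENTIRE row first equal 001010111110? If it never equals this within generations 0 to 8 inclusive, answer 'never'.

Answer: 2

Derivation:
Gen 0: 011100110101
Gen 1 (rule 109): 010100111111
Gen 2 (rule 184): 001010111110
Gen 3 (rule 109): 101111100010
Gen 4 (rule 184): 011111010001
Gen 5 (rule 109): 010001110101
Gen 6 (rule 184): 001001101010
Gen 7 (rule 109): 101001111110
Gen 8 (rule 184): 010101111101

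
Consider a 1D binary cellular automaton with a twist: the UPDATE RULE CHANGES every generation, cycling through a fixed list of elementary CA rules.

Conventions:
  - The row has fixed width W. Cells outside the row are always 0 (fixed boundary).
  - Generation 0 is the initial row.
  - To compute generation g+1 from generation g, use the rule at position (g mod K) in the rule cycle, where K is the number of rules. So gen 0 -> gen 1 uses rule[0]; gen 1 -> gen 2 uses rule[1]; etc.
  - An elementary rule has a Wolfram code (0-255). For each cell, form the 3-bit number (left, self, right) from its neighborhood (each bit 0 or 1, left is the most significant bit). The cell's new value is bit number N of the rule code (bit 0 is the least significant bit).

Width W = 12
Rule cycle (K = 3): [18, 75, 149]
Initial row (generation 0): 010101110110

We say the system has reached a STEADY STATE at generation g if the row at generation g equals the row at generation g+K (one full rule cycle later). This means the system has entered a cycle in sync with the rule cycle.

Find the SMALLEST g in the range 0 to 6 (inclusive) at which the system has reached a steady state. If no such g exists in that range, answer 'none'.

Answer: none

Derivation:
Gen 0: 010101110110
Gen 1 (rule 18): 100000000001
Gen 2 (rule 75): 001111111110
Gen 3 (rule 149): 100111111101
Gen 4 (rule 18): 011000000000
Gen 5 (rule 75): 111011111111
Gen 6 (rule 149): 010001111110
Gen 7 (rule 18): 101010000001
Gen 8 (rule 75): 000000111110
Gen 9 (rule 149): 111110011101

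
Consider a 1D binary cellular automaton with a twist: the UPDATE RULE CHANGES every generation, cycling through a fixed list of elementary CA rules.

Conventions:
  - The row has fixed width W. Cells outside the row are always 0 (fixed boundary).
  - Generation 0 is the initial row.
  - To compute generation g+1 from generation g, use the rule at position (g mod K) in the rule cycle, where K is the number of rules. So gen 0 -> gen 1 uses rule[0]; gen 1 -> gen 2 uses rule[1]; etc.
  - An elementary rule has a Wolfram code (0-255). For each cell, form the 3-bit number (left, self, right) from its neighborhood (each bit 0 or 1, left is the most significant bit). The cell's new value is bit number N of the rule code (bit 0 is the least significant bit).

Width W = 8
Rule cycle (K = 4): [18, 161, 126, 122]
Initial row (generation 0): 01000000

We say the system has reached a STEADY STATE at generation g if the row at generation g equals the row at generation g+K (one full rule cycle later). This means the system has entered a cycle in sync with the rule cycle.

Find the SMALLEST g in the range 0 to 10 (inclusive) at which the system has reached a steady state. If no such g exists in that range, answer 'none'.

Gen 0: 01000000
Gen 1 (rule 18): 10100000
Gen 2 (rule 161): 01001111
Gen 3 (rule 126): 11111001
Gen 4 (rule 122): 10001110
Gen 5 (rule 18): 01010001
Gen 6 (rule 161): 00100100
Gen 7 (rule 126): 01111110
Gen 8 (rule 122): 11000011
Gen 9 (rule 18): 00100100
Gen 10 (rule 161): 10000001
Gen 11 (rule 126): 11000011
Gen 12 (rule 122): 11100111
Gen 13 (rule 18): 00011000
Gen 14 (rule 161): 11000011

Answer: none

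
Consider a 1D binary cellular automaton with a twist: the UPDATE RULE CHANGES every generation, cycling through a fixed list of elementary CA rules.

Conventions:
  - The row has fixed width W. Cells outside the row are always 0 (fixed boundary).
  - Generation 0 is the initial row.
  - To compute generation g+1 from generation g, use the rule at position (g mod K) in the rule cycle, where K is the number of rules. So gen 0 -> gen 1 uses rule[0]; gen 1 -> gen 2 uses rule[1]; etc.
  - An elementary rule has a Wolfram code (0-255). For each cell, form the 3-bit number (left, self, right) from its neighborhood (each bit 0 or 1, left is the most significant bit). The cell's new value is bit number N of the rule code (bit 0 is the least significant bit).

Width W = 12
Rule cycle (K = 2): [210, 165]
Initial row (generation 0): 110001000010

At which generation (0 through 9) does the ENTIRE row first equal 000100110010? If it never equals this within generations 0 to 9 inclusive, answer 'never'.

Gen 0: 110001000010
Gen 1 (rule 210): 011010100101
Gen 2 (rule 165): 000111100111
Gen 3 (rule 210): 001011111011
Gen 4 (rule 165): 101101110100
Gen 5 (rule 210): 000100110010
Gen 6 (rule 165): 110100000010
Gen 7 (rule 210): 010010000101
Gen 8 (rule 165): 010010110111
Gen 9 (rule 210): 101100010011

Answer: 5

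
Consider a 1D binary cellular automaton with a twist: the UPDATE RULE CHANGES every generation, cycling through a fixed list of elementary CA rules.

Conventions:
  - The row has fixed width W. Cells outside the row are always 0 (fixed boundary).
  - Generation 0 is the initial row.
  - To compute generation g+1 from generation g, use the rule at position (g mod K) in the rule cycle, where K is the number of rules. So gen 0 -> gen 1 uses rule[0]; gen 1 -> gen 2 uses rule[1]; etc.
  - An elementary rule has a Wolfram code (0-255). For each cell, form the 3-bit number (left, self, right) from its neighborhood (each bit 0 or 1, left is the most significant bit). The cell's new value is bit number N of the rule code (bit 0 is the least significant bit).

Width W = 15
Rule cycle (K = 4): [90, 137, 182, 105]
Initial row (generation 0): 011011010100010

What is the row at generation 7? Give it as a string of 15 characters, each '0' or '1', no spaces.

Gen 0: 011011010100010
Gen 1 (rule 90): 111011000010101
Gen 2 (rule 137): 110010011000000
Gen 3 (rule 182): 001111100100000
Gen 4 (rule 105): 101000100001111
Gen 5 (rule 90): 000101010011001
Gen 6 (rule 137): 110000000010000
Gen 7 (rule 182): 001000000111000

Answer: 001000000111000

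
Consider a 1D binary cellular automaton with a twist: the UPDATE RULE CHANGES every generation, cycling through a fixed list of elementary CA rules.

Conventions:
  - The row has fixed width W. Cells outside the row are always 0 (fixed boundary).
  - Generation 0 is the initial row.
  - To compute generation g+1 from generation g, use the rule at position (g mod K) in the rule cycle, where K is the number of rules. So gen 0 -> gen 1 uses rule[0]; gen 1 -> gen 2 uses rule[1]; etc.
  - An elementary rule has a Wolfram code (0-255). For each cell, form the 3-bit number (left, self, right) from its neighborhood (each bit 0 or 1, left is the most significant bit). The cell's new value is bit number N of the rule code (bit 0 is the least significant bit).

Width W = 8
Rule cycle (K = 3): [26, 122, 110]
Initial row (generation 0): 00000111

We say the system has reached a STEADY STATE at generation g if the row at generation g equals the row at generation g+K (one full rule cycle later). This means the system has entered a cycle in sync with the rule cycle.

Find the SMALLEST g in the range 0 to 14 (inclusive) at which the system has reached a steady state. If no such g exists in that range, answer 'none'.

Gen 0: 00000111
Gen 1 (rule 26): 00001100
Gen 2 (rule 122): 00011110
Gen 3 (rule 110): 00110010
Gen 4 (rule 26): 01101101
Gen 5 (rule 122): 11111110
Gen 6 (rule 110): 10000010
Gen 7 (rule 26): 01000101
Gen 8 (rule 122): 10101010
Gen 9 (rule 110): 11111110
Gen 10 (rule 26): 10000001
Gen 11 (rule 122): 01000010
Gen 12 (rule 110): 11000110
Gen 13 (rule 26): 10101101
Gen 14 (rule 122): 01011110
Gen 15 (rule 110): 11110010
Gen 16 (rule 26): 10001101
Gen 17 (rule 122): 01011110

Answer: 14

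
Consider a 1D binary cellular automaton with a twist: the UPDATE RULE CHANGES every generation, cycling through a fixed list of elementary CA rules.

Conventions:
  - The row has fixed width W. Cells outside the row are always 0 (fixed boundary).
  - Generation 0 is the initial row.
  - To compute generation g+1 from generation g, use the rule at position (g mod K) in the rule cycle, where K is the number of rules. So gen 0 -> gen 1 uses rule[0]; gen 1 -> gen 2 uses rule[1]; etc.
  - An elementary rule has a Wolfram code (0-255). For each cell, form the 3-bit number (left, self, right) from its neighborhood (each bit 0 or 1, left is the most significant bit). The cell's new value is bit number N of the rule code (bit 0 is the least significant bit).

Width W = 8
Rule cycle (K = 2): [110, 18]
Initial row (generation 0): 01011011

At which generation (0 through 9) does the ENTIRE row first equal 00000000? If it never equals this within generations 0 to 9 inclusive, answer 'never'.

Answer: 2

Derivation:
Gen 0: 01011011
Gen 1 (rule 110): 11111111
Gen 2 (rule 18): 00000000
Gen 3 (rule 110): 00000000
Gen 4 (rule 18): 00000000
Gen 5 (rule 110): 00000000
Gen 6 (rule 18): 00000000
Gen 7 (rule 110): 00000000
Gen 8 (rule 18): 00000000
Gen 9 (rule 110): 00000000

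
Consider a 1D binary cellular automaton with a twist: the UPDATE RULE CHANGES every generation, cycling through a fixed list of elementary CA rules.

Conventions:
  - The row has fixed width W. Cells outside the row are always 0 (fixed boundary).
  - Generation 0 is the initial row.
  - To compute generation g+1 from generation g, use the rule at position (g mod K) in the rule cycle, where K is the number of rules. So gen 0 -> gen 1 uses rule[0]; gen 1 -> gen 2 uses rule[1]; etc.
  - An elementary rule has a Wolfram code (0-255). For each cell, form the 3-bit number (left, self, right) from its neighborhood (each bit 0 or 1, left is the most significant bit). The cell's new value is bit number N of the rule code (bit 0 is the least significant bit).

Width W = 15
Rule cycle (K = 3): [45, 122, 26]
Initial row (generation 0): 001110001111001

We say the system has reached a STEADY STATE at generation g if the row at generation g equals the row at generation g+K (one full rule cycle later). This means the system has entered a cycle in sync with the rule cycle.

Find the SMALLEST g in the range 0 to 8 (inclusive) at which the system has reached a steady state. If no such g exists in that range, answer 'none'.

Gen 0: 001110001111001
Gen 1 (rule 45): 101000101000001
Gen 2 (rule 122): 010101010100010
Gen 3 (rule 26): 100000000010101
Gen 4 (rule 45): 101111111011111
Gen 5 (rule 122): 011000001110001
Gen 6 (rule 26): 110100011001010
Gen 7 (rule 45): 101101010001110
Gen 8 (rule 122): 011110101011011
Gen 9 (rule 26): 110000000010010
Gen 10 (rule 45): 100111111010010
Gen 11 (rule 122): 011100001101101

Answer: none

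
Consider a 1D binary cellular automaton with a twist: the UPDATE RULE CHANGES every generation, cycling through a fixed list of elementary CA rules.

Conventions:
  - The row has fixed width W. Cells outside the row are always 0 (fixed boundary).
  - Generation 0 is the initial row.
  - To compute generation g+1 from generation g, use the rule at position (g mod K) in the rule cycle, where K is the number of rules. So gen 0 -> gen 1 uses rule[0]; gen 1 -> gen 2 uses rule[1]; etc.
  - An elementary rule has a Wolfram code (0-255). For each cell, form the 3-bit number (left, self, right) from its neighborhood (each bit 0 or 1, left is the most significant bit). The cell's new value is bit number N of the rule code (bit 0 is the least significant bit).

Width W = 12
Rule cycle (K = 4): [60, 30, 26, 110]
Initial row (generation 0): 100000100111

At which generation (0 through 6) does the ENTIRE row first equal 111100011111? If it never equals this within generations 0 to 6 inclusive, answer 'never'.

Answer: never

Derivation:
Gen 0: 100000100111
Gen 1 (rule 60): 110000110100
Gen 2 (rule 30): 101001100110
Gen 3 (rule 26): 000111011101
Gen 4 (rule 110): 001101110111
Gen 5 (rule 60): 001011001100
Gen 6 (rule 30): 011010111010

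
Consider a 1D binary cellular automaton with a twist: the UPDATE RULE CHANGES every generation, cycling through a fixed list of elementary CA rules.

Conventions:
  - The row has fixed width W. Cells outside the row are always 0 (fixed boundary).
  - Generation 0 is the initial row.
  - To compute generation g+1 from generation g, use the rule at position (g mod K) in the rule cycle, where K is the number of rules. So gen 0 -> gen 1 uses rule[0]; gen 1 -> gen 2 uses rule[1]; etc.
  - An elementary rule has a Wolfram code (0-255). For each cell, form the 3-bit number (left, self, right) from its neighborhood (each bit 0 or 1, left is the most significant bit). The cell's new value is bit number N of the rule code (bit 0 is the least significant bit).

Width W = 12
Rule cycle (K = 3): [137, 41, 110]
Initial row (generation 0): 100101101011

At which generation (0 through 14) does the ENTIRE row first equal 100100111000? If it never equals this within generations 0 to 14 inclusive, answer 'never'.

Gen 0: 100101101011
Gen 1 (rule 137): 000001000010
Gen 2 (rule 41): 111100011000
Gen 3 (rule 110): 100100111000
Gen 4 (rule 137): 000000110011
Gen 5 (rule 41): 111110100010
Gen 6 (rule 110): 100011100110
Gen 7 (rule 137): 001011000100
Gen 8 (rule 41): 100110010001
Gen 9 (rule 110): 101110110011
Gen 10 (rule 137): 001100100010
Gen 11 (rule 41): 101000001000
Gen 12 (rule 110): 111000011000
Gen 13 (rule 137): 110011010011
Gen 14 (rule 41): 100010100010

Answer: 3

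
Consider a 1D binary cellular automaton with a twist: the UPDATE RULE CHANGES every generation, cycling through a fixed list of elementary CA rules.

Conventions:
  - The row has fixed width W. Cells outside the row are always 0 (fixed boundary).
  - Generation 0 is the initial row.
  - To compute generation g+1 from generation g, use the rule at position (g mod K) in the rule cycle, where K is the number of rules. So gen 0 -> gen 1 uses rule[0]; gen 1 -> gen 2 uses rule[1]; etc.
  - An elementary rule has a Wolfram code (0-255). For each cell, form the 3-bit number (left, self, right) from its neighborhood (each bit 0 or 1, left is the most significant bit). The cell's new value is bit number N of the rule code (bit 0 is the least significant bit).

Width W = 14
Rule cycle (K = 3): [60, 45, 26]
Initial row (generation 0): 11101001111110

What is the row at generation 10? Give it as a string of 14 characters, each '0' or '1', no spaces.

Answer: 11000100100101

Derivation:
Gen 0: 11101001111110
Gen 1 (rule 60): 10011101000001
Gen 2 (rule 45): 10010011011101
Gen 3 (rule 26): 01101110010000
Gen 4 (rule 60): 01011001011000
Gen 5 (rule 45): 01110001110011
Gen 6 (rule 26): 11001011001110
Gen 7 (rule 60): 10101110101001
Gen 8 (rule 45): 11111001111001
Gen 9 (rule 26): 10000111000110
Gen 10 (rule 60): 11000100100101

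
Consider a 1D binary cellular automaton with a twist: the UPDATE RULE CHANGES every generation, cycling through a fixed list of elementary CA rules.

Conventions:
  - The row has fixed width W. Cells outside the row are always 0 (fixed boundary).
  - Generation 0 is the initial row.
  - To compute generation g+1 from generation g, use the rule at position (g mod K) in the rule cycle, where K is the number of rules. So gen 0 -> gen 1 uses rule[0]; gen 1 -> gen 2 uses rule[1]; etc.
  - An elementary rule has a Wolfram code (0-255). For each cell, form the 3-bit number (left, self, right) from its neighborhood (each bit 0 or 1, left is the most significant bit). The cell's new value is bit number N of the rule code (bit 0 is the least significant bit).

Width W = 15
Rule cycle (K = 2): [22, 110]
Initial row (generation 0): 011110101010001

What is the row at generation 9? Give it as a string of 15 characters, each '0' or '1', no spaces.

Answer: 010000010000000

Derivation:
Gen 0: 011110101010001
Gen 1 (rule 22): 100000101011011
Gen 2 (rule 110): 100001111111111
Gen 3 (rule 22): 110010000000000
Gen 4 (rule 110): 110110000000000
Gen 5 (rule 22): 000001000000000
Gen 6 (rule 110): 000011000000000
Gen 7 (rule 22): 000100100000000
Gen 8 (rule 110): 001101100000000
Gen 9 (rule 22): 010000010000000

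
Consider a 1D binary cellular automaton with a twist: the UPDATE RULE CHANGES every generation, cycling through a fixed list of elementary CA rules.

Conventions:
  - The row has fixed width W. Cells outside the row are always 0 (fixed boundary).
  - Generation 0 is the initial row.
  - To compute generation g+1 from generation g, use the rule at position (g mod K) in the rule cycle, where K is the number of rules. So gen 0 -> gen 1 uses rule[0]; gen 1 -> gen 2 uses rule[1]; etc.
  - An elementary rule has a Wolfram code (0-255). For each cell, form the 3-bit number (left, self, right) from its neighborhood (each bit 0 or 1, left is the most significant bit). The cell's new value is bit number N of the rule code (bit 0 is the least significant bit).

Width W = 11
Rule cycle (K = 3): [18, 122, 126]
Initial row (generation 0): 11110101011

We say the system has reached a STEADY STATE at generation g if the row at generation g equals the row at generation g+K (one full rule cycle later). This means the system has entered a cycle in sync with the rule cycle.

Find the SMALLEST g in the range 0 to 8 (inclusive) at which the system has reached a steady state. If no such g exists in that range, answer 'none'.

Answer: 1

Derivation:
Gen 0: 11110101011
Gen 1 (rule 18): 00000000000
Gen 2 (rule 122): 00000000000
Gen 3 (rule 126): 00000000000
Gen 4 (rule 18): 00000000000
Gen 5 (rule 122): 00000000000
Gen 6 (rule 126): 00000000000
Gen 7 (rule 18): 00000000000
Gen 8 (rule 122): 00000000000
Gen 9 (rule 126): 00000000000
Gen 10 (rule 18): 00000000000
Gen 11 (rule 122): 00000000000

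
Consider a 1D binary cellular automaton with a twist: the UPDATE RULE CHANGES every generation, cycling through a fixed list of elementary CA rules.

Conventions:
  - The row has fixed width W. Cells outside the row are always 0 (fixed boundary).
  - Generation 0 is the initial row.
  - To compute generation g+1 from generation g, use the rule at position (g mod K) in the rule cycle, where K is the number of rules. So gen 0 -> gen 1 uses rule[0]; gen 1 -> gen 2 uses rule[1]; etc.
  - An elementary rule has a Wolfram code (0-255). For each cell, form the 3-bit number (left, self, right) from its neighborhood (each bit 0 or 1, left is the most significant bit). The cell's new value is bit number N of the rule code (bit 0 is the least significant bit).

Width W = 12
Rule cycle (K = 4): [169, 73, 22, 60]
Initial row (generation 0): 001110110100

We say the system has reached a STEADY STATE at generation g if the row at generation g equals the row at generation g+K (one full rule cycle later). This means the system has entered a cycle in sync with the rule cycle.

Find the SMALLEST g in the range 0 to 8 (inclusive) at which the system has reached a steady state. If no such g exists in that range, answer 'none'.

Gen 0: 001110110100
Gen 1 (rule 169): 101101101001
Gen 2 (rule 73): 001101100000
Gen 3 (rule 22): 010000010000
Gen 4 (rule 60): 011000011000
Gen 5 (rule 169): 010011010011
Gen 6 (rule 73): 000011000011
Gen 7 (rule 22): 000100100100
Gen 8 (rule 60): 000110110110
Gen 9 (rule 169): 110101101100
Gen 10 (rule 73): 110001101101
Gen 11 (rule 22): 001010000001
Gen 12 (rule 60): 001111000001

Answer: none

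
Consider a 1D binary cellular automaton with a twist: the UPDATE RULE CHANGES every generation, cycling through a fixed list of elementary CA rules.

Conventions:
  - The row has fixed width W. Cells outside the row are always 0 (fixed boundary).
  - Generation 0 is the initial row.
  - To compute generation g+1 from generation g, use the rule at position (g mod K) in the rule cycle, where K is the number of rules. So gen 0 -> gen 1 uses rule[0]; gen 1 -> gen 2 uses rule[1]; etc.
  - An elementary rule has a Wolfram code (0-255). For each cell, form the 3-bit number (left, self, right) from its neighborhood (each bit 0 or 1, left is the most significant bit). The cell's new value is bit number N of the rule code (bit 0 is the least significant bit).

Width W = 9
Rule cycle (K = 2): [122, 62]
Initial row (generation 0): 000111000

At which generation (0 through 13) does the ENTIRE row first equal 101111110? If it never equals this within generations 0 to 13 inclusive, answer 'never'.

Gen 0: 000111000
Gen 1 (rule 122): 001101100
Gen 2 (rule 62): 011011010
Gen 3 (rule 122): 111111101
Gen 4 (rule 62): 100000011
Gen 5 (rule 122): 010000111
Gen 6 (rule 62): 111001100
Gen 7 (rule 122): 101111110
Gen 8 (rule 62): 111000001
Gen 9 (rule 122): 101100010
Gen 10 (rule 62): 111010111
Gen 11 (rule 122): 101101101
Gen 12 (rule 62): 111011011
Gen 13 (rule 122): 101111111

Answer: 7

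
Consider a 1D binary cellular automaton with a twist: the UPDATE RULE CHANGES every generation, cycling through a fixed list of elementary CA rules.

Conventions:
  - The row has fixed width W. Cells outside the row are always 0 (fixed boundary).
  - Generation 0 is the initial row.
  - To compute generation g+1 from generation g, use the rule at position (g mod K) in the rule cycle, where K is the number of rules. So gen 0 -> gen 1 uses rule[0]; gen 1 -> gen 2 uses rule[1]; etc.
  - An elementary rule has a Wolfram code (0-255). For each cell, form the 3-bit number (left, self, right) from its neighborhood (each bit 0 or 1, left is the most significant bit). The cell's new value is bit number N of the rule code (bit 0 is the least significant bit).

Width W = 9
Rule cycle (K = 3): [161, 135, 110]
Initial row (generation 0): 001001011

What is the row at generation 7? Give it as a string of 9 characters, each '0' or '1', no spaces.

Gen 0: 001001011
Gen 1 (rule 161): 100000100
Gen 2 (rule 135): 101111101
Gen 3 (rule 110): 111000111
Gen 4 (rule 161): 010010010
Gen 5 (rule 135): 110110110
Gen 6 (rule 110): 111111110
Gen 7 (rule 161): 011111100

Answer: 011111100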